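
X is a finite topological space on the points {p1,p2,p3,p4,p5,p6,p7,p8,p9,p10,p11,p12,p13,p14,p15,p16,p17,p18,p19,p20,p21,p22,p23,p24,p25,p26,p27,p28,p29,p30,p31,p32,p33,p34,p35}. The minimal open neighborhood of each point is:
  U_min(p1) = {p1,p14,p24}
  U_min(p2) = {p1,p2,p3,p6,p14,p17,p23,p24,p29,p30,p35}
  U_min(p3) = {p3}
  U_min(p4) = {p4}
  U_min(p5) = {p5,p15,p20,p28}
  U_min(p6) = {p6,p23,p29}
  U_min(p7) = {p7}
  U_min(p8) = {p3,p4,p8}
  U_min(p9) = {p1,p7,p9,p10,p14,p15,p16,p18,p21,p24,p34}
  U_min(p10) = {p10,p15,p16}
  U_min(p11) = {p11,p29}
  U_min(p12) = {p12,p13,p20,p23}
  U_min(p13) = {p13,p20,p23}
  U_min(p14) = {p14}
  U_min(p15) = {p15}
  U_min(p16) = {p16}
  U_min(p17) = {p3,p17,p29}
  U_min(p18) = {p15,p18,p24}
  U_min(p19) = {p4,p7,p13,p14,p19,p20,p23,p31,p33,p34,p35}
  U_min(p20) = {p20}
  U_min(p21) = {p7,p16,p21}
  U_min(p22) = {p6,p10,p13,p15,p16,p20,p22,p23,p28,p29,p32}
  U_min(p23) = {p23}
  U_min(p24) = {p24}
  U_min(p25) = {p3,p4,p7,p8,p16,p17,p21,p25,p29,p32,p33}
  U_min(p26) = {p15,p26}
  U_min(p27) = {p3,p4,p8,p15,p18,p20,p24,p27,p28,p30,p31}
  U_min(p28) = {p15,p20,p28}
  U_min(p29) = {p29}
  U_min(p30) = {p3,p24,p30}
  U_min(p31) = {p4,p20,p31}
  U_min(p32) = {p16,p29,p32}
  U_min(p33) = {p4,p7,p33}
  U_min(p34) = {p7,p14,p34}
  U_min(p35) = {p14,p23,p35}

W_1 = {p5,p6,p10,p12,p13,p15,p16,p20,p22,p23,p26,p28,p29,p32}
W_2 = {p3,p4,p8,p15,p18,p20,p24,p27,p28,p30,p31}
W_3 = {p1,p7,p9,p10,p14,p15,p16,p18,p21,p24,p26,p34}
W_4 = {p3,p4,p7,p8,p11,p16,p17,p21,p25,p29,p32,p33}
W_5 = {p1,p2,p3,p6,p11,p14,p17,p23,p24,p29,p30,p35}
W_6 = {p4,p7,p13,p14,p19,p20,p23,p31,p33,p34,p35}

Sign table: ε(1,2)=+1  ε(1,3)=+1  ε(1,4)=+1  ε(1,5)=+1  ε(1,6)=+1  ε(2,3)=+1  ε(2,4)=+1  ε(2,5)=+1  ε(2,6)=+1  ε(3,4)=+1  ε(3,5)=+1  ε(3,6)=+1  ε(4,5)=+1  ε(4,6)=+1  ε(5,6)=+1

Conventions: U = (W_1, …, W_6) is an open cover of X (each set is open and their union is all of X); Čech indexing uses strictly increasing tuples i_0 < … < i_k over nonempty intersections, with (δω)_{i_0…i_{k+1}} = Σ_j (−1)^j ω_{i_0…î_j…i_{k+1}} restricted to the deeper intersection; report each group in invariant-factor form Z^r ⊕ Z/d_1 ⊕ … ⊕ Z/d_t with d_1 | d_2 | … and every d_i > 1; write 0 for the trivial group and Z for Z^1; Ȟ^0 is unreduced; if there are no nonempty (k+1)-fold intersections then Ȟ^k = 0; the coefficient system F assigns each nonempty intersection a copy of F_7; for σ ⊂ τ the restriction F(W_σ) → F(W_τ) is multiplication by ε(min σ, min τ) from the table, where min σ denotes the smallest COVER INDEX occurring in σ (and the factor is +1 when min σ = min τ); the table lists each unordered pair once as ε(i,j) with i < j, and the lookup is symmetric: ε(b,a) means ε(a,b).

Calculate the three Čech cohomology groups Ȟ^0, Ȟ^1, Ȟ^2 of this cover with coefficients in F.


Ȟ^0 = Z/7, Ȟ^1 = 0, Ȟ^2 = 0

nonempty intersections:
  W12={p15,p20,p28} W13={p10,p15,p16,p26} W14={p16,p29,p32} W15={p6,p23,p29} W16={p13,p20,p23} W23={p15,p18,p24} W24={p3,p4,p8} W25={p3,p24,p30} W26={p4,p20,p31} W34={p7,p16,p21} W35={p1,p14,p24} W36={p7,p14,p34} W45={p3,p11,p17,p29} W46={p4,p7,p33} W56={p14,p23,p35}
  W123={p15} W126={p20} W134={p16} W145={p29} W156={p23} W235={p24} W245={p3} W246={p4} W346={p7} W356={p14}
C dims 6,15,10; δ0: rk_F7 5; δ1: rk_F7 10
Ȟ^0: (6−5)−0=1 ⇒ Z/7
Ȟ^1: (15−10)−5=0 ⇒ 0
Ȟ^2: (10−0)−10=0 ⇒ 0


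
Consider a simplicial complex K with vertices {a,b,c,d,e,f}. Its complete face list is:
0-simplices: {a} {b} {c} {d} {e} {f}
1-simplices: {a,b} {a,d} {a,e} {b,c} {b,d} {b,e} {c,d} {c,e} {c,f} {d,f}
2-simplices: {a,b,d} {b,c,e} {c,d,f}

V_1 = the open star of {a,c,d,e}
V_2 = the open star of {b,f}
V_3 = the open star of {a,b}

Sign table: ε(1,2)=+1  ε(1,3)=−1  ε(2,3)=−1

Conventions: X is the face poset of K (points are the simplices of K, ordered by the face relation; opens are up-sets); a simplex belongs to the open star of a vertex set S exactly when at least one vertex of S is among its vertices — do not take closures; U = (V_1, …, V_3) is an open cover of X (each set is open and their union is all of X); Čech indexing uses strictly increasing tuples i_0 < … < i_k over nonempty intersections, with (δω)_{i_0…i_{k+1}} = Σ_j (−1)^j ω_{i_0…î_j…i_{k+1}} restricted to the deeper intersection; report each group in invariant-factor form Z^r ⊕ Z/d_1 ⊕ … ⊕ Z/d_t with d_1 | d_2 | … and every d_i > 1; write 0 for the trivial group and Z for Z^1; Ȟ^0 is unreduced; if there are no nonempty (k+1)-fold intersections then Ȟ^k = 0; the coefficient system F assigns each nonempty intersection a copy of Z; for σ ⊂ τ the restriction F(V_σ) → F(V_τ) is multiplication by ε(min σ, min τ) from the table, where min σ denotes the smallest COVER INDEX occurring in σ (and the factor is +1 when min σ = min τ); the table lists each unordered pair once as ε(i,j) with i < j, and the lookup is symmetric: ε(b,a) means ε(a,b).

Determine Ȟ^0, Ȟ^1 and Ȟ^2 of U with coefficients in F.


Ȟ^0 = Z,  Ȟ^1 = 0,  Ȟ^2 = 0

cover nerve:
  V1={{a},{c},{d},{e},{a,b},{a,d},{a,e},{b,c},{b,d},{b,e},{c,d},{c,e},{c,f},{d,f},{a,b,d},{b,c,e},{c,d,f}} V2={{b},{f},{a,b},{b,c},{b,d},{b,e},{c,f},{d,f},{a,b,d},{b,c,e},{c,d,f}} V3={{a},{b},{a,b},{a,d},{a,e},{b,c},{b,d},{b,e},{a,b,d},{b,c,e}}
  V12={{a,b},{b,c},{b,d},{b,e},{c,f},{d,f},{a,b,d},{b,c,e},{c,d,f}} V13={{a},{a,b},{a,d},{a,e},{b,c},{b,d},{b,e},{a,b,d},{b,c,e}} V23={{b},{a,b},{b,c},{b,d},{b,e},{a,b,d},{b,c,e}}
  V123={{a,b},{b,c},{b,d},{b,e},{a,b,d},{b,c,e}}
C dims 3,3,1; δ0: rk 2, SNF 1^2; δ1: rk 1, SNF 1^1
Ȟ^0: (3−2)−0=1 ⇒ Z
Ȟ^1: (3−1)−2=0 ⇒ 0
Ȟ^2: (1−0)−1=0 ⇒ 0


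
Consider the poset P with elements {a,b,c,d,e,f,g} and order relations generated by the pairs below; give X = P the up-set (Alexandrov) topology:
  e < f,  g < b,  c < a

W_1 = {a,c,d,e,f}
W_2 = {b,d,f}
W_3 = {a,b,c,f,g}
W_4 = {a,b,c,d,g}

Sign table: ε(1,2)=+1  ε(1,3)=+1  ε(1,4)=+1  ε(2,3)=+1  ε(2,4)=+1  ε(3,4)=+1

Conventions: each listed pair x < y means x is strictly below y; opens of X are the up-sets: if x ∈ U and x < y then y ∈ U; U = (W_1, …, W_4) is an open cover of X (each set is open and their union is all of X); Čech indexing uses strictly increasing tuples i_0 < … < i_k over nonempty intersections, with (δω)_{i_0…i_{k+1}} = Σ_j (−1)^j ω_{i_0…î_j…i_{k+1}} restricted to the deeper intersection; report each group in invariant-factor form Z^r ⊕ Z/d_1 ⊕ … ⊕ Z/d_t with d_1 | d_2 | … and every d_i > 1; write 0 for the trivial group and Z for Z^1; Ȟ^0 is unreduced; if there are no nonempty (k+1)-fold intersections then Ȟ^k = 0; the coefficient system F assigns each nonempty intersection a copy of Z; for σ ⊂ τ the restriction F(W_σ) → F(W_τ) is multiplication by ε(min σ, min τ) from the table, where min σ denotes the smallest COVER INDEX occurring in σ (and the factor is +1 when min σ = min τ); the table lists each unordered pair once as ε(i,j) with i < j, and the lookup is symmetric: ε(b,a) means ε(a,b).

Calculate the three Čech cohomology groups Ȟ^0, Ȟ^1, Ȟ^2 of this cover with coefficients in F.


cover nerve:
  W12={d,f} W13={a,c,f} W14={a,c,d} W23={b,f} W24={b,d} W34={a,b,c,g}
  W123={f} W124={d} W134={a,c} W234={b}
C dims 4,6,4; δ0: rk 3, SNF 1^3; δ1: rk 3, SNF 1^3
Ȟ^0: (4−3)−0=1 ⇒ Z
Ȟ^1: (6−3)−3=0 ⇒ 0
Ȟ^2: (4−0)−3=1 ⇒ Z

Ȟ^0(U;F) ≅ Z,  Ȟ^1(U;F) ≅ 0,  Ȟ^2(U;F) ≅ Z


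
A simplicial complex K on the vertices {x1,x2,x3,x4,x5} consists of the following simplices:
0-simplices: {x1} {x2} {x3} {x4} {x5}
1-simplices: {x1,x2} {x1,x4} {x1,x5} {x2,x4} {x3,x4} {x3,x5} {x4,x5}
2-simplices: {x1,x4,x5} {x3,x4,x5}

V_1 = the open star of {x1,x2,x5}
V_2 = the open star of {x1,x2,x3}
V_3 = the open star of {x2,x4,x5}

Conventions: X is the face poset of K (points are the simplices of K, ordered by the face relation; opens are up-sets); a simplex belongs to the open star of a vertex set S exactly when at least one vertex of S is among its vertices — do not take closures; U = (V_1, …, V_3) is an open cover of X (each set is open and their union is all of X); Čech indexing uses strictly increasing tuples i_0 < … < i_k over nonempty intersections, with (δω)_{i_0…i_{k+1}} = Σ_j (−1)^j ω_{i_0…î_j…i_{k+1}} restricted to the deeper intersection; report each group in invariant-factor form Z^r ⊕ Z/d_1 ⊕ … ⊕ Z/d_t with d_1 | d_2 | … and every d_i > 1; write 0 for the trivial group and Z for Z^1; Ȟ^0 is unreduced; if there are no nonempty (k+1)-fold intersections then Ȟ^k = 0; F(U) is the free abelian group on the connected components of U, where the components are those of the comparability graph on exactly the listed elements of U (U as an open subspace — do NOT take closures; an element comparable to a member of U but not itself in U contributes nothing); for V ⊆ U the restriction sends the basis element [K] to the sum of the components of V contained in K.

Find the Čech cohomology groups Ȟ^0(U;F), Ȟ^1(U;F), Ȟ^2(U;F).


nerve simplices:
  V1={{x1},{x2},{x5},{x1,x2},{x1,x4},{x1,x5},{x2,x4},{x3,x5},{x4,x5},{x1,x4,x5},{x3,x4,x5}} V2={{x1},{x2},{x3},{x1,x2},{x1,x4},{x1,x5},{x2,x4},{x3,x4},{x3,x5},{x1,x4,x5},{x3,x4,x5}} V3={{x2},{x4},{x5},{x1,x2},{x1,x4},{x1,x5},{x2,x4},{x3,x4},{x3,x5},{x4,x5},{x1,x4,x5},{x3,x4,x5}}
  V12={{x1},{x2},{x1,x2},{x1,x4},{x1,x5},{x2,x4},{x3,x5},{x1,x4,x5},{x3,x4,x5}} V13={{x2},{x5},{x1,x2},{x1,x4},{x1,x5},{x2,x4},{x3,x5},{x4,x5},{x1,x4,x5},{x3,x4,x5}} V23={{x2},{x1,x2},{x1,x4},{x1,x5},{x2,x4},{x3,x4},{x3,x5},{x1,x4,x5},{x3,x4,x5}}
  V123={{x2},{x1,x2},{x1,x4},{x1,x5},{x2,x4},{x3,x5},{x1,x4,x5},{x3,x4,x5}}
components per intersection:
  V1: {{x1},{x2},{x5},{x1,x2},{x1,x4},{x1,x5},{x2,x4},{x3,x5},{x4,x5},{x1,x4,x5},{x3,x4,x5}}
  V2: {{x1},{x2},{x1,x2},{x1,x4},{x1,x5},{x2,x4},{x1,x4,x5}} {{x3},{x3,x4},{x3,x5},{x3,x4,x5}}
  V3: {{x2},{x4},{x5},{x1,x2},{x1,x4},{x1,x5},{x2,x4},{x3,x4},{x3,x5},{x4,x5},{x1,x4,x5},{x3,x4,x5}}
  V12: {{x1},{x2},{x1,x2},{x1,x4},{x1,x5},{x2,x4},{x1,x4,x5}} {{x3,x5},{x3,x4,x5}}
  V13: {{x2},{x1,x2},{x2,x4}} {{x5},{x1,x4},{x1,x5},{x3,x5},{x4,x5},{x1,x4,x5},{x3,x4,x5}}
  V23: {{x2},{x1,x2},{x2,x4}} {{x1,x4},{x1,x5},{x1,x4,x5}} {{x3,x4},{x3,x5},{x3,x4,x5}}
  V123: {{x2},{x1,x2},{x2,x4}} {{x1,x4},{x1,x5},{x1,x4,x5}} {{x3,x5},{x3,x4,x5}}
C dims 4,7,3; δ0: rk 3, SNF 1^3; δ1: rk 3, SNF 1^3
degree 0: 4−3−0 = 1 → Ȟ^0 ≅ Z
degree 1: 7−3−3 = 1 → Ȟ^1 ≅ Z
degree 2: 3−0−3 = 0 → Ȟ^2 ≅ 0

Ȟ^0 ≅ Z; Ȟ^1 ≅ Z; Ȟ^2 ≅ 0


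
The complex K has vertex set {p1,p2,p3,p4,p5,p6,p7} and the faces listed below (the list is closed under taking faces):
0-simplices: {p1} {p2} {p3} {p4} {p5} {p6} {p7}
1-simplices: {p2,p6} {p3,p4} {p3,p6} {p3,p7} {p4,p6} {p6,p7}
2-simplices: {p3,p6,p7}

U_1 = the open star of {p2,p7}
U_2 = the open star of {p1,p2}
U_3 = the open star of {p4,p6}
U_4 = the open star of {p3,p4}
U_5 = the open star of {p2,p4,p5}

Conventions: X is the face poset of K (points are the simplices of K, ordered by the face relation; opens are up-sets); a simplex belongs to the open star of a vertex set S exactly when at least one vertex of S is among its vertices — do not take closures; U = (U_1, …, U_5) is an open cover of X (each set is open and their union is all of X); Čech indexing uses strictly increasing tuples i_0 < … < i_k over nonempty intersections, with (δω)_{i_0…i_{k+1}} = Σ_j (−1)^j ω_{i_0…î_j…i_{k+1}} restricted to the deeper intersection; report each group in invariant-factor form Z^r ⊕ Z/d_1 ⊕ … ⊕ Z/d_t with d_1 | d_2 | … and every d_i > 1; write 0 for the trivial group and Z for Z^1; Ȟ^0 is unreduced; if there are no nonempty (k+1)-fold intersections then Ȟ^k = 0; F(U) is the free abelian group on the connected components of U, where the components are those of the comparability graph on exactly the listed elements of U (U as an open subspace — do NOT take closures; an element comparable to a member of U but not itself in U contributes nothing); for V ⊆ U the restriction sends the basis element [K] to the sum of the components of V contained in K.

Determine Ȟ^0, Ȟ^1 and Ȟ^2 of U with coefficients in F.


Ȟ^0 ≅ Z^3,  Ȟ^1 ≅ Z,  Ȟ^2 ≅ 0

nerve of the cover:
  U1={{p2},{p7},{p2,p6},{p3,p7},{p6,p7},{p3,p6,p7}} U2={{p1},{p2},{p2,p6}} U3={{p4},{p6},{p2,p6},{p3,p4},{p3,p6},{p4,p6},{p6,p7},{p3,p6,p7}} U4={{p3},{p4},{p3,p4},{p3,p6},{p3,p7},{p4,p6},{p3,p6,p7}} U5={{p2},{p4},{p5},{p2,p6},{p3,p4},{p4,p6}}
  U12={{p2},{p2,p6}} U13={{p2,p6},{p6,p7},{p3,p6,p7}} U14={{p3,p7},{p3,p6,p7}} U15={{p2},{p2,p6}} U23={{p2,p6}} U25={{p2},{p2,p6}} U34={{p4},{p3,p4},{p3,p6},{p4,p6},{p3,p6,p7}} U35={{p4},{p2,p6},{p3,p4},{p4,p6}} U45={{p4},{p3,p4},{p4,p6}}
  U123={{p2,p6}} U125={{p2},{p2,p6}} U134={{p3,p6,p7}} U135={{p2,p6}} U235={{p2,p6}} U345={{p4},{p3,p4},{p4,p6}}
  U1235={{p2,p6}}
components per intersection:
  U1: {{p2},{p2,p6}} {{p7},{p3,p7},{p6,p7},{p3,p6,p7}}
  U2: {{p1}} {{p2},{p2,p6}}
  U3: {{p4},{p6},{p2,p6},{p3,p4},{p3,p6},{p4,p6},{p6,p7},{p3,p6,p7}}
  U4: {{p3},{p4},{p3,p4},{p3,p6},{p3,p7},{p4,p6},{p3,p6,p7}}
  U5: {{p2},{p2,p6}} {{p4},{p3,p4},{p4,p6}} {{p5}}
  U12: {{p2},{p2,p6}}
  U13: {{p2,p6}} {{p6,p7},{p3,p6,p7}}
  U14: {{p3,p7},{p3,p6,p7}}
  U15: {{p2},{p2,p6}}
  U23: {{p2,p6}}
  U25: {{p2},{p2,p6}}
  U34: {{p4},{p3,p4},{p4,p6}} {{p3,p6},{p3,p6,p7}}
  U35: {{p4},{p3,p4},{p4,p6}} {{p2,p6}}
  U45: {{p4},{p3,p4},{p4,p6}}
  U123: {{p2,p6}}
  U125: {{p2},{p2,p6}}
  U134: {{p3,p6,p7}}
  U135: {{p2,p6}}
  U235: {{p2,p6}}
  U345: {{p4},{p3,p4},{p4,p6}}
  U1235: {{p2,p6}}
C dims 9,12,6,1; δ0: rk 6, SNF 1^6; δ1: rk 5, SNF 1^5; δ2: rk 1, SNF 1^1
Ȟ^0 = (9 − 6) − 0 = 3, so Ȟ^0 ≅ Z^3
Ȟ^1 = (12 − 5) − 6 = 1, so Ȟ^1 ≅ Z
Ȟ^2 = (6 − 1) − 5 = 0, so Ȟ^2 ≅ 0


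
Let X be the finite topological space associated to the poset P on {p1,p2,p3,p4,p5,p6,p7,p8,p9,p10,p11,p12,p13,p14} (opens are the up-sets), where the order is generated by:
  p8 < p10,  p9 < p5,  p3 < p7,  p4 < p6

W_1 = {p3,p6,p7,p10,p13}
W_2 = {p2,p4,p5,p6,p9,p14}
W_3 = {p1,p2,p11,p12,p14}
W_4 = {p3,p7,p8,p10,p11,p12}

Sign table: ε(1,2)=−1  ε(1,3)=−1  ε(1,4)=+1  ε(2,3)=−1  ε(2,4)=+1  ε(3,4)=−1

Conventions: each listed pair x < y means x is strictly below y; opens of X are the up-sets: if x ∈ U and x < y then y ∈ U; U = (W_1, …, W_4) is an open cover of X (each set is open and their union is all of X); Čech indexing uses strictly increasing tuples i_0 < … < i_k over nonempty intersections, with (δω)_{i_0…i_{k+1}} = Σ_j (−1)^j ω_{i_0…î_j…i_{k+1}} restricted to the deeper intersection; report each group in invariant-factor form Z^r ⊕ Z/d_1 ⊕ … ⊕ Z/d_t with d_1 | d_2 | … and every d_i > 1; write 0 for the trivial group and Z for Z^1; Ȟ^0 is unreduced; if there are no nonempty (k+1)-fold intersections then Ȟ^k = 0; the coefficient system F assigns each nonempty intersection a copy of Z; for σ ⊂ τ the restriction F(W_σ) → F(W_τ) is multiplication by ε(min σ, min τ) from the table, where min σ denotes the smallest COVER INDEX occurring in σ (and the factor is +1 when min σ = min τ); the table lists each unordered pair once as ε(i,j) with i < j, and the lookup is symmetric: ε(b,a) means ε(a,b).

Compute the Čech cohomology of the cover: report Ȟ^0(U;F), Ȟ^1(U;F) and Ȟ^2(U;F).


Ȟ^0 ≅ 0; Ȟ^1 ≅ Z/2; Ȟ^2 ≅ 0

cover nerve:
  W12={p6} W14={p3,p7,p10} W23={p2,p14} W34={p11,p12}
C dims 4,4; δ0: rk 4, SNF 1^3·2
Ȟ^0: (4−4)−0=0 ⇒ 0
Ȟ^1: (4−0)−4=0 plus torsion [2] ⇒ Z/2
Ȟ^2: (0−0)−0=0 ⇒ 0


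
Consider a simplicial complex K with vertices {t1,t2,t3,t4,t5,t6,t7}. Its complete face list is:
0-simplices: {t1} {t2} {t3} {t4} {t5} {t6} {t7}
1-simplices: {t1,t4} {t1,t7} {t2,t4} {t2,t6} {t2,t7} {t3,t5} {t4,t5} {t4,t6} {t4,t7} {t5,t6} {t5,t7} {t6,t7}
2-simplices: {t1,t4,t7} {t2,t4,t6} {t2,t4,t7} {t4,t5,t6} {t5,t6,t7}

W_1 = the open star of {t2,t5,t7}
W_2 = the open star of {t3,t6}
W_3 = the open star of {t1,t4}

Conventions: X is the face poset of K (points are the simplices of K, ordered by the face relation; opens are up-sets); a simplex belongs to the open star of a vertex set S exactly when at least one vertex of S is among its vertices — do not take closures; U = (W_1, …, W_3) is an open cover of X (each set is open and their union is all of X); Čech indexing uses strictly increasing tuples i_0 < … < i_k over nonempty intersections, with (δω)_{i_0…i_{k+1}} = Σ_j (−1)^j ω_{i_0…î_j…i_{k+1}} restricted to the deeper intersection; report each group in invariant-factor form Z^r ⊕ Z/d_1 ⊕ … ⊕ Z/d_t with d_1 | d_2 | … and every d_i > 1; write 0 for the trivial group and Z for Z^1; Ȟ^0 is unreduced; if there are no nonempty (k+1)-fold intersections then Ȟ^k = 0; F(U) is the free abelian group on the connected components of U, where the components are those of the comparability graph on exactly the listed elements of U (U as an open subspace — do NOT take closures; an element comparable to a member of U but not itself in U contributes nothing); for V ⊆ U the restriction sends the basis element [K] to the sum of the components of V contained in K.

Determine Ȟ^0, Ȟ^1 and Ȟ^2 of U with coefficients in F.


nerve of the cover:
  W1={{t2},{t5},{t7},{t1,t7},{t2,t4},{t2,t6},{t2,t7},{t3,t5},{t4,t5},{t4,t7},{t5,t6},{t5,t7},{t6,t7},{t1,t4,t7},{t2,t4,t6},{t2,t4,t7},{t4,t5,t6},{t5,t6,t7}} W2={{t3},{t6},{t2,t6},{t3,t5},{t4,t6},{t5,t6},{t6,t7},{t2,t4,t6},{t4,t5,t6},{t5,t6,t7}} W3={{t1},{t4},{t1,t4},{t1,t7},{t2,t4},{t4,t5},{t4,t6},{t4,t7},{t1,t4,t7},{t2,t4,t6},{t2,t4,t7},{t4,t5,t6}}
  W12={{t2,t6},{t3,t5},{t5,t6},{t6,t7},{t2,t4,t6},{t4,t5,t6},{t5,t6,t7}} W13={{t1,t7},{t2,t4},{t4,t5},{t4,t7},{t1,t4,t7},{t2,t4,t6},{t2,t4,t7},{t4,t5,t6}} W23={{t4,t6},{t2,t4,t6},{t4,t5,t6}}
  W123={{t2,t4,t6},{t4,t5,t6}}
components per intersection:
  W1: {{t2},{t5},{t7},{t1,t7},{t2,t4},{t2,t6},{t2,t7},{t3,t5},{t4,t5},{t4,t7},{t5,t6},{t5,t7},{t6,t7},{t1,t4,t7},{t2,t4,t6},{t2,t4,t7},{t4,t5,t6},{t5,t6,t7}}
  W2: {{t3},{t3,t5}} {{t6},{t2,t6},{t4,t6},{t5,t6},{t6,t7},{t2,t4,t6},{t4,t5,t6},{t5,t6,t7}}
  W3: {{t1},{t4},{t1,t4},{t1,t7},{t2,t4},{t4,t5},{t4,t6},{t4,t7},{t1,t4,t7},{t2,t4,t6},{t2,t4,t7},{t4,t5,t6}}
  W12: {{t2,t6},{t2,t4,t6}} {{t3,t5}} {{t5,t6},{t6,t7},{t4,t5,t6},{t5,t6,t7}}
  W13: {{t1,t7},{t2,t4},{t4,t7},{t1,t4,t7},{t2,t4,t6},{t2,t4,t7}} {{t4,t5},{t4,t5,t6}}
  W23: {{t4,t6},{t2,t4,t6},{t4,t5,t6}}
  W123: {{t2,t4,t6}} {{t4,t5,t6}}
C dims 4,6,2; δ0: rk 3, SNF 1^3; δ1: rk 2, SNF 1^2
Ȟ^0 = (4 − 3) − 0 = 1, so Ȟ^0 ≅ Z
Ȟ^1 = (6 − 2) − 3 = 1, so Ȟ^1 ≅ Z
Ȟ^2 = (2 − 0) − 2 = 0, so Ȟ^2 ≅ 0

Ȟ^0(U;F) ≅ Z; Ȟ^1(U;F) ≅ Z; Ȟ^2(U;F) ≅ 0


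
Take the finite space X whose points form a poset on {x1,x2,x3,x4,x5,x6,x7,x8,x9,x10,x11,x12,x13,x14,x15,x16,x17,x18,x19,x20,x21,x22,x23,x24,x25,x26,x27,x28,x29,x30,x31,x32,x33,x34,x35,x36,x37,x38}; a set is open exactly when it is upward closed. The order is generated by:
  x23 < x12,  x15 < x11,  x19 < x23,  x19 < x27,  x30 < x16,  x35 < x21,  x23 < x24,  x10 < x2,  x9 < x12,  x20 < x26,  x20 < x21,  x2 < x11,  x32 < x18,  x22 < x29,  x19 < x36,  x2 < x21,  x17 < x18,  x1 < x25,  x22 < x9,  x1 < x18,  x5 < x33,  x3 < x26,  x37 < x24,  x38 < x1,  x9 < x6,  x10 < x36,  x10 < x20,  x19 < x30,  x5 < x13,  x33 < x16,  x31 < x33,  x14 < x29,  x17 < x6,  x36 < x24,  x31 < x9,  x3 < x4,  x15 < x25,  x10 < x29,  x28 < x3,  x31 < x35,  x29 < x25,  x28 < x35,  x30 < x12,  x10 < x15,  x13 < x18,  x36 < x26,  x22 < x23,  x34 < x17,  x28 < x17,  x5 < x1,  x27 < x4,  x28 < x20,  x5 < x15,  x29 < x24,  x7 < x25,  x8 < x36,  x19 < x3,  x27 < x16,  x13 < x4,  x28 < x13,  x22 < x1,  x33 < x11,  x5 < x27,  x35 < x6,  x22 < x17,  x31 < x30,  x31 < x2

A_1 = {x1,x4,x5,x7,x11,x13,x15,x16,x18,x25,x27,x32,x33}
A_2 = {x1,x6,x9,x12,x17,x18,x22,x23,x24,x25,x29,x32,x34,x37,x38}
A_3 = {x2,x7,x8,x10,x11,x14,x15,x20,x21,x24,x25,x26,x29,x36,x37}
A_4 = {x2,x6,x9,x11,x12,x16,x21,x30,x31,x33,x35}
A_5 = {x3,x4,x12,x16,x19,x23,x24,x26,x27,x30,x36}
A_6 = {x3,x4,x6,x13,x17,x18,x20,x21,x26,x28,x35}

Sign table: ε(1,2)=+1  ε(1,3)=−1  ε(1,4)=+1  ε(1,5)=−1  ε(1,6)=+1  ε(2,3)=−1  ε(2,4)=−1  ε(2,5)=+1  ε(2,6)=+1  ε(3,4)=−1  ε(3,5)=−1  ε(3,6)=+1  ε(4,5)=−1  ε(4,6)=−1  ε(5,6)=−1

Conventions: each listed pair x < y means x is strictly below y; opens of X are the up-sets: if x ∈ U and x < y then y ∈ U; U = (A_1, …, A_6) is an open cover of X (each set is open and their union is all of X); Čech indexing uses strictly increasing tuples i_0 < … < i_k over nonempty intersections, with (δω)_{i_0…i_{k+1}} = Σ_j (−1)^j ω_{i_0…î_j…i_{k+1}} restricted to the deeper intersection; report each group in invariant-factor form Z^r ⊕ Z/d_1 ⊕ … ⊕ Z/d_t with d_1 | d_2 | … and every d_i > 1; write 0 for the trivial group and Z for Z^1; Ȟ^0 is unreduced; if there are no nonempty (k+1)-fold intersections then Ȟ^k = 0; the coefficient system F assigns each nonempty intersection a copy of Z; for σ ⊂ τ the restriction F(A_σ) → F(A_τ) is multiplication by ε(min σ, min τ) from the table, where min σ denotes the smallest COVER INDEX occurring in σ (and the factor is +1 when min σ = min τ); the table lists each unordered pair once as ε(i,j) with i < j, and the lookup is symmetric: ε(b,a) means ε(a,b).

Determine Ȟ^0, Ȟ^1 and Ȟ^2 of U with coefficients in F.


nerve simplices:
  A12={x1,x18,x25,x32} A13={x7,x11,x15,x25} A14={x11,x16,x33} A15={x4,x16,x27} A16={x4,x13,x18} A23={x24,x25,x29,x37} A24={x6,x9,x12} A25={x12,x23,x24} A26={x6,x17,x18} A34={x2,x11,x21} A35={x24,x26,x36} A36={x20,x21,x26} A45={x12,x16,x30} A46={x6,x21,x35} A56={x3,x4,x26}
  A123={x25} A126={x18} A134={x11} A145={x16} A156={x4} A235={x24} A245={x12} A246={x6} A346={x21} A356={x26}
C dims 6,15,10; δ0: rk 6, SNF 1^5·2; δ1: rk 9, SNF 1^9
degree 0: 6−6−0 = 0 → Ȟ^0 ≅ 0
degree 1: 15−9−6 = 0 plus torsion [2] → Ȟ^1 ≅ Z/2
degree 2: 10−0−9 = 1 → Ȟ^2 ≅ Z

Ȟ^0 = 0, Ȟ^1 = Z/2, Ȟ^2 = Z


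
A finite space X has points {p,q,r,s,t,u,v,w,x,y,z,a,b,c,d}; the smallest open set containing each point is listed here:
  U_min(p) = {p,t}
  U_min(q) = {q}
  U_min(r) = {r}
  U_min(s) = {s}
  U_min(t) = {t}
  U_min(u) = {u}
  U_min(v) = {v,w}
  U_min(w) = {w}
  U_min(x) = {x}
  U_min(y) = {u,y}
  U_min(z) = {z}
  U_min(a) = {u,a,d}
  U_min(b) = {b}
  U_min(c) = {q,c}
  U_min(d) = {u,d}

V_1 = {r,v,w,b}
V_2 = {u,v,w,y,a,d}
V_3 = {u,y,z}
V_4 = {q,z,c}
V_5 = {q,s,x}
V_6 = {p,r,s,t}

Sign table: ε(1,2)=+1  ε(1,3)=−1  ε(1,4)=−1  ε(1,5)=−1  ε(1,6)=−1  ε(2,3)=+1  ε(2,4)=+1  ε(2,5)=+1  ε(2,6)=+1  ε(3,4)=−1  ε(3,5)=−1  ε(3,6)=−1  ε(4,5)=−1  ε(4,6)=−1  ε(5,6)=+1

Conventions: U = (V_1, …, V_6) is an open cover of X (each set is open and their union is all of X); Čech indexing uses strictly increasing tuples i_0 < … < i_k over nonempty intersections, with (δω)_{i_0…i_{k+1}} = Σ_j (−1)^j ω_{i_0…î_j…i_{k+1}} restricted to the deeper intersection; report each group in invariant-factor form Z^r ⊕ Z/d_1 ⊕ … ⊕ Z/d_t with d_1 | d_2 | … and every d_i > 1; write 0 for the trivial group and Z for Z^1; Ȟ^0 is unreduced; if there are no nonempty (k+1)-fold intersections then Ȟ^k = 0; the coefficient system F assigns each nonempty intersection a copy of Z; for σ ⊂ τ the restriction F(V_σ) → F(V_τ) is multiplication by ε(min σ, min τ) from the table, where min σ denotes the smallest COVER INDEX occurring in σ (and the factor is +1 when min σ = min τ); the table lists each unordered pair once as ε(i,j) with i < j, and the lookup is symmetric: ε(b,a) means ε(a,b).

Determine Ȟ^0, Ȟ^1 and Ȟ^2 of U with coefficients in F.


Ȟ^0(U;F) ≅ 0, Ȟ^1(U;F) ≅ Z/2, Ȟ^2(U;F) ≅ 0

nerve of the cover:
  V12={v,w} V16={r} V23={u,y} V34={z} V45={q} V56={s}
C dims 6,6; δ0: rk 6, SNF 1^5·2
Ȟ^0 = (6 − 6) − 0 = 0, so Ȟ^0 ≅ 0
Ȟ^1 = (6 − 0) − 6 = 0 plus torsion [2], so Ȟ^1 ≅ Z/2
Ȟ^2 = (0 − 0) − 0 = 0, so Ȟ^2 ≅ 0


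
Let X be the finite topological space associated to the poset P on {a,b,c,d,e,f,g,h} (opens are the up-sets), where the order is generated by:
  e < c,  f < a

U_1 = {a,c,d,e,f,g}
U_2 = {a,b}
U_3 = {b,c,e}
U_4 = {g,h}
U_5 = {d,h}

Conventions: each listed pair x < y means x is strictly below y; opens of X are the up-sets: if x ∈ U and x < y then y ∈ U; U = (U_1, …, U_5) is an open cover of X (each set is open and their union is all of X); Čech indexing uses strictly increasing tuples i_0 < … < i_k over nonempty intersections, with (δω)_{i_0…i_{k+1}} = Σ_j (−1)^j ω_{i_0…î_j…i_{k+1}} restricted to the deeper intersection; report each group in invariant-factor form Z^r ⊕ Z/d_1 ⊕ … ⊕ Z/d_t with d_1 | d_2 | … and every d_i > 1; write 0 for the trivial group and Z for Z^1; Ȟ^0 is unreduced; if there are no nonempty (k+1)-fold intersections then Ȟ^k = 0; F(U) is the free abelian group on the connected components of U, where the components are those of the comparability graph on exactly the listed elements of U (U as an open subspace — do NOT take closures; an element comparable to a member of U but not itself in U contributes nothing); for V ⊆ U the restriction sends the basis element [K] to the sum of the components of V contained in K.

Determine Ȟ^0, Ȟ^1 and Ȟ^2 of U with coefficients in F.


Ȟ^0(U;F) ≅ Z^6,  Ȟ^1(U;F) ≅ 0,  Ȟ^2(U;F) ≅ 0

cover nerve:
  U12={a} U13={c,e} U14={g} U15={d} U23={b} U45={h}
components per intersection:
  U1: {a,f} {c,e} {d} {g}
  U2: {a} {b}
  U3: {b} {c,e}
  U4: {g} {h}
  U5: {d} {h}
  U12: {a}
  U13: {c,e}
  U14: {g}
  U15: {d}
  U23: {b}
  U45: {h}
C dims 12,6; δ0: rk 6, SNF 1^6
Ȟ^0: (12−6)−0=6 ⇒ Z^6
Ȟ^1: (6−0)−6=0 ⇒ 0
Ȟ^2: (0−0)−0=0 ⇒ 0


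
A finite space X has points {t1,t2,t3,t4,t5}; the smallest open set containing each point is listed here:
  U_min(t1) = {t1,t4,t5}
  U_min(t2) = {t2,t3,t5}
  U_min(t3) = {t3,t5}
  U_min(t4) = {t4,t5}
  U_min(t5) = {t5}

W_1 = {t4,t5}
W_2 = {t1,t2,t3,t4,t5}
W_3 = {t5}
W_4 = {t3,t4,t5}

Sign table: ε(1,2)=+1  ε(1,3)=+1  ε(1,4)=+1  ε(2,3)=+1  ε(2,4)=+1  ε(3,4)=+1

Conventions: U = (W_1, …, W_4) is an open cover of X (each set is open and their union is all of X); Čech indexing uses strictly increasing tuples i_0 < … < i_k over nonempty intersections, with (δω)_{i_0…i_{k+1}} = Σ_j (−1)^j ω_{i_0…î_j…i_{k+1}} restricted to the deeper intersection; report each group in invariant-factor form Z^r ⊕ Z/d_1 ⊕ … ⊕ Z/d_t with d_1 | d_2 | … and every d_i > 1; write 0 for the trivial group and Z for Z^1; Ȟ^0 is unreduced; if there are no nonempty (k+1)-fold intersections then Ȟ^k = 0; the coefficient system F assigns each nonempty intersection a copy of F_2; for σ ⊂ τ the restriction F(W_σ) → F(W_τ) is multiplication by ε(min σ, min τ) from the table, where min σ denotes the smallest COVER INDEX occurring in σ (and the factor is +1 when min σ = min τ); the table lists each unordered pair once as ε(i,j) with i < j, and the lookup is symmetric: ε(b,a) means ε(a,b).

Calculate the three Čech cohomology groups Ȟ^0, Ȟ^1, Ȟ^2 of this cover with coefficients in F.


intersection data:
  W12={t4,t5} W13={t5} W14={t4,t5} W23={t5} W24={t3,t4,t5} W34={t5}
  W123={t5} W124={t4,t5} W134={t5} W234={t5}
  W1234={t5}
C dims 4,6,4,1; δ0: rk_F2 3; δ1: rk_F2 3; δ2: rk_F2 1
Ȟ^0 = (4 − 3) − 0 = 1, so Ȟ^0 ≅ Z/2
Ȟ^1 = (6 − 3) − 3 = 0, so Ȟ^1 ≅ 0
Ȟ^2 = (4 − 1) − 3 = 0, so Ȟ^2 ≅ 0

Ȟ^0 = Z/2, Ȟ^1 = 0 and Ȟ^2 = 0


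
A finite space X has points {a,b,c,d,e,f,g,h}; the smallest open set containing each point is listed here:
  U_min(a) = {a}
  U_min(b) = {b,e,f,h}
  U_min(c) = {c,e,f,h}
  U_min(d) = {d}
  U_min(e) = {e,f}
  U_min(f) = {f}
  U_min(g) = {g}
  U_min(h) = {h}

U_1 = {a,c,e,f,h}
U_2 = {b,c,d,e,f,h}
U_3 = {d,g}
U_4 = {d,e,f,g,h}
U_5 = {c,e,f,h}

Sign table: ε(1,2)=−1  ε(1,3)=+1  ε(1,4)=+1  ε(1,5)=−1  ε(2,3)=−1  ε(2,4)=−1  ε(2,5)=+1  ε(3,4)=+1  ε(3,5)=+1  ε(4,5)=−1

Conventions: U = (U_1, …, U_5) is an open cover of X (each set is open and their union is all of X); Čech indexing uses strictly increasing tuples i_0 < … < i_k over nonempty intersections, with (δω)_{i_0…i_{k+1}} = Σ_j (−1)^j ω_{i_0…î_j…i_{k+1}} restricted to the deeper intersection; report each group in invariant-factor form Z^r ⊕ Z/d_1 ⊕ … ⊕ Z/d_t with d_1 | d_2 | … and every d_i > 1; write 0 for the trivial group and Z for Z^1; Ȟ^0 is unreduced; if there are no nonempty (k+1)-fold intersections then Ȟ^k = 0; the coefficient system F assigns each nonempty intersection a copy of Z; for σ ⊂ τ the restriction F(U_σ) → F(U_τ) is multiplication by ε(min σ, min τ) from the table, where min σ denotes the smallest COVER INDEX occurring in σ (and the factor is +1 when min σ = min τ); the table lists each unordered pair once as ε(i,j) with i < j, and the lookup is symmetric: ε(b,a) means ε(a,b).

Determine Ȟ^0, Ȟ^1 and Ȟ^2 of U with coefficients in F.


Ȟ^0 ≅ Z, Ȟ^1 ≅ 0, Ȟ^2 ≅ 0

nonempty overlaps:
  U12={c,e,f,h} U14={e,f,h} U15={c,e,f,h} U23={d} U24={d,e,f,h} U25={c,e,f,h} U34={d,g} U45={e,f,h}
  U124={e,f,h} U125={c,e,f,h} U145={e,f,h} U234={d} U245={e,f,h}
  U1245={e,f,h}
C dims 5,8,5,1; δ0: rk 4, SNF 1^4; δ1: rk 4, SNF 1^4; δ2: rk 1, SNF 1^1
degree 0: 5−4−0 = 1 → Ȟ^0 ≅ Z
degree 1: 8−4−4 = 0 → Ȟ^1 ≅ 0
degree 2: 5−1−4 = 0 → Ȟ^2 ≅ 0


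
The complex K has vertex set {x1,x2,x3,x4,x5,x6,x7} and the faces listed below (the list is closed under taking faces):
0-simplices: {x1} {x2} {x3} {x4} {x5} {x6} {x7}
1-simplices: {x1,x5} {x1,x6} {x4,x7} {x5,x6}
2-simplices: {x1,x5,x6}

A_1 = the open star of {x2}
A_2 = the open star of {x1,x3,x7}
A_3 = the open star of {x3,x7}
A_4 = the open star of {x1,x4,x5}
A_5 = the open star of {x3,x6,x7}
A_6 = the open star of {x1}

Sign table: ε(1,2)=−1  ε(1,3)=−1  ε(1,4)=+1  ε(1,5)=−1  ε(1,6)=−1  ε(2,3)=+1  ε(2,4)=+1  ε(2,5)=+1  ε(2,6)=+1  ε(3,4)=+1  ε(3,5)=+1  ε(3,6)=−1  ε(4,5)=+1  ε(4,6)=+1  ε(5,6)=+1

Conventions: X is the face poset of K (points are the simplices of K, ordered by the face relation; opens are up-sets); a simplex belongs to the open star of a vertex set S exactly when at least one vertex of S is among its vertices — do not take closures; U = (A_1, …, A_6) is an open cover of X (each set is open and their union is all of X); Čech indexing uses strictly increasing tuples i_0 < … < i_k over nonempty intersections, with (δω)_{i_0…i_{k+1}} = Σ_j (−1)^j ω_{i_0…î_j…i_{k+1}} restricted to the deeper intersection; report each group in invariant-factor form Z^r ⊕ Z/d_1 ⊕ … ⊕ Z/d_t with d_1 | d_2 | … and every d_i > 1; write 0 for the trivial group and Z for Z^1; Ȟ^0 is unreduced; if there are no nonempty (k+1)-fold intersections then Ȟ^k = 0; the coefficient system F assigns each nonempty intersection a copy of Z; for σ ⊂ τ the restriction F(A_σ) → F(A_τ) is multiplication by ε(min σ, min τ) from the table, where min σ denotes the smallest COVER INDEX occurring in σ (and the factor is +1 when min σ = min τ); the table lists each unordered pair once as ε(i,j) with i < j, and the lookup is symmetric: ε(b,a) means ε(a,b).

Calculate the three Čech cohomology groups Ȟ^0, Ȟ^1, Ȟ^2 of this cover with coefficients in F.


intersection data:
  A1={{x2}} A2={{x1},{x3},{x7},{x1,x5},{x1,x6},{x4,x7},{x1,x5,x6}} A3={{x3},{x7},{x4,x7}} A4={{x1},{x4},{x5},{x1,x5},{x1,x6},{x4,x7},{x5,x6},{x1,x5,x6}} A5={{x3},{x6},{x7},{x1,x6},{x4,x7},{x5,x6},{x1,x5,x6}} A6={{x1},{x1,x5},{x1,x6},{x1,x5,x6}}
  A23={{x3},{x7},{x4,x7}} A24={{x1},{x1,x5},{x1,x6},{x4,x7},{x1,x5,x6}} A25={{x3},{x7},{x1,x6},{x4,x7},{x1,x5,x6}} A26={{x1},{x1,x5},{x1,x6},{x1,x5,x6}} A34={{x4,x7}} A35={{x3},{x7},{x4,x7}} A45={{x1,x6},{x4,x7},{x5,x6},{x1,x5,x6}} A46={{x1},{x1,x5},{x1,x6},{x1,x5,x6}} A56={{x1,x6},{x1,x5,x6}}
  A234={{x4,x7}} A235={{x3},{x7},{x4,x7}} A245={{x1,x6},{x4,x7},{x1,x5,x6}} A246={{x1},{x1,x5},{x1,x6},{x1,x5,x6}} A256={{x1,x6},{x1,x5,x6}} A345={{x4,x7}} A456={{x1,x6},{x1,x5,x6}}
  A2345={{x4,x7}} A2456={{x1,x6},{x1,x5,x6}}
C dims 6,9,7,2; δ0: rk 4, SNF 1^4; δ1: rk 5, SNF 1^5; δ2: rk 2, SNF 1^2
Ȟ^0 = (6 − 4) − 0 = 2, so Ȟ^0 ≅ Z^2
Ȟ^1 = (9 − 5) − 4 = 0, so Ȟ^1 ≅ 0
Ȟ^2 = (7 − 2) − 5 = 0, so Ȟ^2 ≅ 0

Ȟ^0(U;F) ≅ Z^2, Ȟ^1(U;F) ≅ 0 and Ȟ^2(U;F) ≅ 0


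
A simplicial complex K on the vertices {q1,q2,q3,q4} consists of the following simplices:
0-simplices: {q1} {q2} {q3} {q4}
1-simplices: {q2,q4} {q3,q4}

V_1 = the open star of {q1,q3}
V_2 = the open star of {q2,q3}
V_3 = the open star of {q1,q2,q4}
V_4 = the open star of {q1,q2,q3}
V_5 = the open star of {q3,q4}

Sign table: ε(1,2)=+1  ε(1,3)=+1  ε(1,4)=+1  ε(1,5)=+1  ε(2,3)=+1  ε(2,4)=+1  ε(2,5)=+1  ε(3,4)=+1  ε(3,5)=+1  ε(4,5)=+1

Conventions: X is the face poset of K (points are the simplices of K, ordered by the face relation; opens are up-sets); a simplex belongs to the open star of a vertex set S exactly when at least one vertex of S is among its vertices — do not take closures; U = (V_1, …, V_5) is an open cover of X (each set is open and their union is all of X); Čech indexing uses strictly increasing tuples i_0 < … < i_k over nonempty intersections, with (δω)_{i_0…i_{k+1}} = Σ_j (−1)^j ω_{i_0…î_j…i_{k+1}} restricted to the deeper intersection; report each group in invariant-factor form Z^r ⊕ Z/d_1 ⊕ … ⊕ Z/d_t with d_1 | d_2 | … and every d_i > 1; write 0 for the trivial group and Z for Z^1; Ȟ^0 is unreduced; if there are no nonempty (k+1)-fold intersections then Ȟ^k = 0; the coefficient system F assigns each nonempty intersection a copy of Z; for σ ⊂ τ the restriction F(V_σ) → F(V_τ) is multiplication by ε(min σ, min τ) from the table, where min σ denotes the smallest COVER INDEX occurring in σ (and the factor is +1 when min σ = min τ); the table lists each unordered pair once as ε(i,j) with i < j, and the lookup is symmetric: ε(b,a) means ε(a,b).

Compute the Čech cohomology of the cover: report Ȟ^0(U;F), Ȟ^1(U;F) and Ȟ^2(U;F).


Ȟ^0 = Z, Ȟ^1 = 0 and Ȟ^2 = 0

nerve of the cover:
  V1={{q1},{q3},{q3,q4}} V2={{q2},{q3},{q2,q4},{q3,q4}} V3={{q1},{q2},{q4},{q2,q4},{q3,q4}} V4={{q1},{q2},{q3},{q2,q4},{q3,q4}} V5={{q3},{q4},{q2,q4},{q3,q4}}
  V12={{q3},{q3,q4}} V13={{q1},{q3,q4}} V14={{q1},{q3},{q3,q4}} V15={{q3},{q3,q4}} V23={{q2},{q2,q4},{q3,q4}} V24={{q2},{q3},{q2,q4},{q3,q4}} V25={{q3},{q2,q4},{q3,q4}} V34={{q1},{q2},{q2,q4},{q3,q4}} V35={{q4},{q2,q4},{q3,q4}} V45={{q3},{q2,q4},{q3,q4}}
  V123={{q3,q4}} V124={{q3},{q3,q4}} V125={{q3},{q3,q4}} V134={{q1},{q3,q4}} V135={{q3,q4}} V145={{q3},{q3,q4}} V234={{q2},{q2,q4},{q3,q4}} V235={{q2,q4},{q3,q4}} V245={{q3},{q2,q4},{q3,q4}} V345={{q2,q4},{q3,q4}}
  V1234={{q3,q4}} V1235={{q3,q4}} V1245={{q3},{q3,q4}} V1345={{q3,q4}} V2345={{q2,q4},{q3,q4}}
  V12345={{q3,q4}}
C dims 5,10,10,5; δ0: rk 4, SNF 1^4; δ1: rk 6, SNF 1^6; δ2: rk 4, SNF 1^4
Ȟ^0 = (5 − 4) − 0 = 1, so Ȟ^0 ≅ Z
Ȟ^1 = (10 − 6) − 4 = 0, so Ȟ^1 ≅ 0
Ȟ^2 = (10 − 4) − 6 = 0, so Ȟ^2 ≅ 0


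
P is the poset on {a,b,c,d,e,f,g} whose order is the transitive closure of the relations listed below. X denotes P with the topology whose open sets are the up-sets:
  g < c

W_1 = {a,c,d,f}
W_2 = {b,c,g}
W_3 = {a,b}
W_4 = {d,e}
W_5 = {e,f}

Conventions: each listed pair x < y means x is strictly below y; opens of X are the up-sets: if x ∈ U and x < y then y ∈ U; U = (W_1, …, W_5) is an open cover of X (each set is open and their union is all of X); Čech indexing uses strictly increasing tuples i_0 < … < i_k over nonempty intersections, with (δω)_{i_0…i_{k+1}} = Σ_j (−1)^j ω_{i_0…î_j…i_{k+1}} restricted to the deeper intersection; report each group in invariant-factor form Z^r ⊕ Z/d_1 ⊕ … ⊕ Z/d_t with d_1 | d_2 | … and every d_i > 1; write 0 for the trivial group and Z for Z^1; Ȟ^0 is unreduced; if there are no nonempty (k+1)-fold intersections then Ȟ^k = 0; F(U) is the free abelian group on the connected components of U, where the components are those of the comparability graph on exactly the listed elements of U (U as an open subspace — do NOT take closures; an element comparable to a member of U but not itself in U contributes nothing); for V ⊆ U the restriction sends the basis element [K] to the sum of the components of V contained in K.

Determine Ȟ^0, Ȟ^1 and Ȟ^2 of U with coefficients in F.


nerve of the cover:
  W12={c} W13={a} W14={d} W15={f} W23={b} W45={e}
components per intersection:
  W1: {a} {c} {d} {f}
  W2: {b} {c,g}
  W3: {a} {b}
  W4: {d} {e}
  W5: {e} {f}
  W12: {c}
  W13: {a}
  W14: {d}
  W15: {f}
  W23: {b}
  W45: {e}
C dims 12,6; δ0: rk 6, SNF 1^6
Ȟ^0 = (12 − 6) − 0 = 6, so Ȟ^0 ≅ Z^6
Ȟ^1 = (6 − 0) − 6 = 0, so Ȟ^1 ≅ 0
Ȟ^2 = (0 − 0) − 0 = 0, so Ȟ^2 ≅ 0

Ȟ^0 = Z^6, Ȟ^1 = 0 and Ȟ^2 = 0


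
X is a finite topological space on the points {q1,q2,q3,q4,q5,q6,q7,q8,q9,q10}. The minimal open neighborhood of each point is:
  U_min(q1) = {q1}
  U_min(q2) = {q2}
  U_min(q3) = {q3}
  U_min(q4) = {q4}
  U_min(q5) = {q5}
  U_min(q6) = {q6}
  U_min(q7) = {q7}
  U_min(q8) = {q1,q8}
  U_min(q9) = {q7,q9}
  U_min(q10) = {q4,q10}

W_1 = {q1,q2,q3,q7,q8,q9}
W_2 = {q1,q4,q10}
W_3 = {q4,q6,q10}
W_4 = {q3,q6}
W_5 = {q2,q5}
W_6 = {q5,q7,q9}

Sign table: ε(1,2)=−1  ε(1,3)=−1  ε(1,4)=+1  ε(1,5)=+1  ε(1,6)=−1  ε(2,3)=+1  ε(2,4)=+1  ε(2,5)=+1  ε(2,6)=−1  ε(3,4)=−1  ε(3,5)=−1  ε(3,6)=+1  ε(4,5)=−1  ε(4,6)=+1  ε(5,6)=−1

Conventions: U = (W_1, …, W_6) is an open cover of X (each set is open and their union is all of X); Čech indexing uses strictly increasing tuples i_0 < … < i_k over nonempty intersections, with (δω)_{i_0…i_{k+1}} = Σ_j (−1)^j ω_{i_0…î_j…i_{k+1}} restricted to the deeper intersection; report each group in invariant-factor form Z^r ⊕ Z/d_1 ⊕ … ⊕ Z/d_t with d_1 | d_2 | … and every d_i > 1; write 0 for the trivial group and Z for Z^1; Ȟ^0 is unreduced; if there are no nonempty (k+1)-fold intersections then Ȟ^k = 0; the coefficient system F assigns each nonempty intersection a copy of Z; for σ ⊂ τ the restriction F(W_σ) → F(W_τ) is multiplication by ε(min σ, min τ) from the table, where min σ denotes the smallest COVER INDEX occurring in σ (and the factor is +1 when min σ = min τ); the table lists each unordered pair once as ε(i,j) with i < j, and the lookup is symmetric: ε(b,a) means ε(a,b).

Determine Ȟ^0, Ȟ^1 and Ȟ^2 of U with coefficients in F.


Ȟ^0 = Z, Ȟ^1 = Z^2 and Ȟ^2 = 0

intersection data:
  W12={q1} W14={q3} W15={q2} W16={q7,q9} W23={q4,q10} W34={q6} W56={q5}
C dims 6,7; δ0: rk 5, SNF 1^5
Ȟ^0 = (6 − 5) − 0 = 1, so Ȟ^0 ≅ Z
Ȟ^1 = (7 − 0) − 5 = 2, so Ȟ^1 ≅ Z^2
Ȟ^2 = (0 − 0) − 0 = 0, so Ȟ^2 ≅ 0


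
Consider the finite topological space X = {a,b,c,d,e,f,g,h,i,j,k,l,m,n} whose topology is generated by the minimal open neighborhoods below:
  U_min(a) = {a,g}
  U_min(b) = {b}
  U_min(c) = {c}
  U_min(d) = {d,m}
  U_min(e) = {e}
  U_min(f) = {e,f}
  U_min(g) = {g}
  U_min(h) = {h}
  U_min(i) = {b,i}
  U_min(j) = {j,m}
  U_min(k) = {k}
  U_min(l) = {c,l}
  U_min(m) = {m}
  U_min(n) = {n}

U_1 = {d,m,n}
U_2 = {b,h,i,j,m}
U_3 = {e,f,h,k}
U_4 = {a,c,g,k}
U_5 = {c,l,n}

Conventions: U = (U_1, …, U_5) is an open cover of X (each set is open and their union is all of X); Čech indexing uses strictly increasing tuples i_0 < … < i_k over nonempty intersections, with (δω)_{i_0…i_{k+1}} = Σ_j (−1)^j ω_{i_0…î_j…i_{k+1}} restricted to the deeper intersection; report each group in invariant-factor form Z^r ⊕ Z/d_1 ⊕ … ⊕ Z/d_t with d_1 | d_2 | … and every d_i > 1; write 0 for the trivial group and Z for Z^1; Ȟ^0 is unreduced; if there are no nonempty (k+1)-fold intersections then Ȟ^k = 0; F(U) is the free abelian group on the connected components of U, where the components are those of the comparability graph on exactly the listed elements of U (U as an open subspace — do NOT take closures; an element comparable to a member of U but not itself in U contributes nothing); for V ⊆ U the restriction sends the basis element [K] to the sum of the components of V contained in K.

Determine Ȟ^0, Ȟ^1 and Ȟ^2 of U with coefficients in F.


nonempty overlaps:
  U12={m} U15={n} U23={h} U34={k} U45={c}
components per intersection:
  U1: {d,m} {n}
  U2: {b,i} {h} {j,m}
  U3: {e,f} {h} {k}
  U4: {a,g} {c} {k}
  U5: {c,l} {n}
  U12: {m}
  U15: {n}
  U23: {h}
  U34: {k}
  U45: {c}
C dims 13,5; δ0: rk 5, SNF 1^5
degree 0: 13−5−0 = 8 → Ȟ^0 ≅ Z^8
degree 1: 5−0−5 = 0 → Ȟ^1 ≅ 0
degree 2: 0−0−0 = 0 → Ȟ^2 ≅ 0

Ȟ^0(U;F) ≅ Z^8; Ȟ^1(U;F) ≅ 0; Ȟ^2(U;F) ≅ 0
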